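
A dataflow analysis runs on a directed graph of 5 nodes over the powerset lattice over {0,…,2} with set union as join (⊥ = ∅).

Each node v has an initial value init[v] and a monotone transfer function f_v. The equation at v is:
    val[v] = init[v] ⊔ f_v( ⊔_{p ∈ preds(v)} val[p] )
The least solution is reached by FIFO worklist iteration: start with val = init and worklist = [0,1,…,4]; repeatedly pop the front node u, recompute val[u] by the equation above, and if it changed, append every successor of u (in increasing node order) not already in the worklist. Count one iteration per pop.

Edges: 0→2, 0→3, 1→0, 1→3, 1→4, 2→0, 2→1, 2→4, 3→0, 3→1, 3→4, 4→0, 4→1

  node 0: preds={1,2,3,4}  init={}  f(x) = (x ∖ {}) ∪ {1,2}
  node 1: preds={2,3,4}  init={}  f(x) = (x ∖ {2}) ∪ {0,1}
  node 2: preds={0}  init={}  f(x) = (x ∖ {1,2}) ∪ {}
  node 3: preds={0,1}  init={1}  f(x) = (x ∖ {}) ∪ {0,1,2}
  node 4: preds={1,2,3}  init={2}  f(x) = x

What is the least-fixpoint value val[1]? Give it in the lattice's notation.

Worklist (12 pops):
  #1 pop 0: in={1,2} → {1,2} (was {}); enqueue []
  #2 pop 1: in={1,2} → {0,1} (was {}); enqueue [0]
  #3 pop 2: in={1,2} → {} (no change)
  #4 pop 3: in={0,1,2} → {0,1,2} (was {1}); enqueue [1]
  #5 pop 4: in={0,1,2} → {0,1,2} (was {2}); enqueue []
  #6 pop 0: in={0,1,2} → {0,1,2} (was {1,2}); enqueue [2,3]
  #7 pop 1: in={0,1,2} → {0,1} (no change)
  #8 pop 2: in={0,1,2} → {0} (was {}); enqueue [0,1,4]
  #9 pop 3: in={0,1,2} → {0,1,2} (no change)
  #10 pop 0: in={0,1,2} → {0,1,2} (no change)
  #11 pop 1: in={0,1,2} → {0,1} (no change)
  #12 pop 4: in={0,1,2} → {0,1,2} (no change)

Fixpoint:
  val[0] = {0,1,2}
  val[1] = {0,1}
  val[2] = {0}
  val[3] = {0,1,2}
  val[4] = {0,1,2}

{0,1}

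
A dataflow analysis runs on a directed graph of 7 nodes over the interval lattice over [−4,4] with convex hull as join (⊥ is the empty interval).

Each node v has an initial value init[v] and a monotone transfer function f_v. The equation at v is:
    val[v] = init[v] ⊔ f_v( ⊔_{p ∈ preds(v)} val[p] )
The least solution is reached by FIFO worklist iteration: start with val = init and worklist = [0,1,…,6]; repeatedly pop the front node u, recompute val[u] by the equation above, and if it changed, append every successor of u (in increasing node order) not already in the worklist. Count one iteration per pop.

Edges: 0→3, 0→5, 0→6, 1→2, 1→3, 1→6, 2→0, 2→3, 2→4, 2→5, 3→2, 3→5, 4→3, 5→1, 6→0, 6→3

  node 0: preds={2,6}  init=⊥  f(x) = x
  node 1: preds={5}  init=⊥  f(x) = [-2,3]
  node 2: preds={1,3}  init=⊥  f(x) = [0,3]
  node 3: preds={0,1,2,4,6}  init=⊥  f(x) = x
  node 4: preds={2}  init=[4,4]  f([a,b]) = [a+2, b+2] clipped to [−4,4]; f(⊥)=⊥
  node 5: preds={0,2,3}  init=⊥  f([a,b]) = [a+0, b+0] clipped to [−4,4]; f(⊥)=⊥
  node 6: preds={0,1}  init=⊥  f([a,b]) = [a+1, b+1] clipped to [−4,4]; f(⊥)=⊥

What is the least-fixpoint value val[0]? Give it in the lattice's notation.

Iteration log — 13 steps:
  step 1. node 0  ⊔preds=⊥  new=⊥  stable
  step 2. node 1  ⊔preds=⊥  new=[-2,3]  old=⊥  +wl: 
  step 3. node 2  ⊔preds=[-2,3]  new=[0,3]  old=⊥  +wl: 0
  step 4. node 3  ⊔preds=[-2,4]  new=[-2,4]  old=⊥  +wl: 2
  step 5. node 4  ⊔preds=[0,3]  new=[2,4]  old=[4,4]  +wl: 3
  step 6. node 5  ⊔preds=[-2,4]  new=[-2,4]  old=⊥  +wl: 1
  step 7. node 6  ⊔preds=[-2,3]  new=[-1,4]  old=⊥  +wl: 
  step 8. node 0  ⊔preds=[-1,4]  new=[-1,4]  old=⊥  +wl: 5,6
  step 9. node 2  ⊔preds=[-2,4]  new=[0,3]  stable
  step 10. node 3  ⊔preds=[-2,4]  new=[-2,4]  stable
  step 11. node 1  ⊔preds=[-2,4]  new=[-2,3]  stable
  step 12. node 5  ⊔preds=[-2,4]  new=[-2,4]  stable
  step 13. node 6  ⊔preds=[-2,4]  new=[-1,4]  stable

Least fixpoint reached:
  node 0: [-1,4]
  node 1: [-2,3]
  node 2: [0,3]
  node 3: [-2,4]
  node 4: [2,4]
  node 5: [-2,4]
  node 6: [-1,4]

[-1,4]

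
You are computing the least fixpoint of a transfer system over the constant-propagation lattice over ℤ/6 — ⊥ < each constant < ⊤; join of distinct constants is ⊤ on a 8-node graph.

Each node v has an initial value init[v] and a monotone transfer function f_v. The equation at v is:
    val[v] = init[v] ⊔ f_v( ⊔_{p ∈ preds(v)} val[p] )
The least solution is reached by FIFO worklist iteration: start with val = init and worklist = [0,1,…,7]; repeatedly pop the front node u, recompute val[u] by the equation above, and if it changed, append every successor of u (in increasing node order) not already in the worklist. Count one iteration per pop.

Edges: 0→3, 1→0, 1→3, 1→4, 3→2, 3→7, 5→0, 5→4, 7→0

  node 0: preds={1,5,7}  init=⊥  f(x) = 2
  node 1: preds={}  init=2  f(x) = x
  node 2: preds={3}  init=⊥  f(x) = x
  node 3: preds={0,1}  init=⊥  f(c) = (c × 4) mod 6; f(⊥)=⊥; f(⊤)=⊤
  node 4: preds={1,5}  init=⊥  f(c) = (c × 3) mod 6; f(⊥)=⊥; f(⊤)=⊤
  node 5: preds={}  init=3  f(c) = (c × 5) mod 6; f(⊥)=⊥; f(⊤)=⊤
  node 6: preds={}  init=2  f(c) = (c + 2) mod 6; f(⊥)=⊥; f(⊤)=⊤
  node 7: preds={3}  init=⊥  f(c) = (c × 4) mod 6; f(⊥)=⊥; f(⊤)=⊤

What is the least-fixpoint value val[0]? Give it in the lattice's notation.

2

Worklist (10 pops):
  #1 pop 0: in=⊤ → 2 (was ⊥); enqueue []
  #2 pop 1: in=⊥ → 2 (no change)
  #3 pop 2: in=⊥ → ⊥ (no change)
  #4 pop 3: in=2 → 2 (was ⊥); enqueue [2]
  #5 pop 4: in=⊤ → ⊤ (was ⊥); enqueue []
  #6 pop 5: in=⊥ → 3 (no change)
  #7 pop 6: in=⊥ → 2 (no change)
  #8 pop 7: in=2 → 2 (was ⊥); enqueue [0]
  #9 pop 2: in=2 → 2 (was ⊥); enqueue []
  #10 pop 0: in=⊤ → 2 (no change)

Fixpoint:
  val[0] = 2
  val[1] = 2
  val[2] = 2
  val[3] = 2
  val[4] = ⊤
  val[5] = 3
  val[6] = 2
  val[7] = 2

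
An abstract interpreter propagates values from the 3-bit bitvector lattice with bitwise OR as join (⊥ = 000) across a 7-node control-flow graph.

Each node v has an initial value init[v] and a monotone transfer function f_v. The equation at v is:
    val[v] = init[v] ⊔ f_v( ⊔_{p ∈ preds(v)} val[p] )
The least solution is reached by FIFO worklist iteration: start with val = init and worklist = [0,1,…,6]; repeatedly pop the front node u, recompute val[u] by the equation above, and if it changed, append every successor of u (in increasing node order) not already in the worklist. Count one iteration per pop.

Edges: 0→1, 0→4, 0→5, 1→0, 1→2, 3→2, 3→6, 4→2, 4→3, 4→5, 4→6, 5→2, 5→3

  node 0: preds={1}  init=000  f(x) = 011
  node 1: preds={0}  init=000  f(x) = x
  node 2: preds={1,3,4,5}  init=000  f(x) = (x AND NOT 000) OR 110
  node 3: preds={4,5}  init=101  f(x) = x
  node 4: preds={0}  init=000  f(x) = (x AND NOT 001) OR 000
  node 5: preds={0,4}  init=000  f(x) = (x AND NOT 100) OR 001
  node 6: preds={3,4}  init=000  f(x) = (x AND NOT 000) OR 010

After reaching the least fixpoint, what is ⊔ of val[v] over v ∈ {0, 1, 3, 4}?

111

Worklist (12 pops):
  #1 pop 0: in=000 → 011 (was 000); enqueue []
  #2 pop 1: in=011 → 011 (was 000); enqueue [0]
  #3 pop 2: in=111 → 111 (was 000); enqueue []
  #4 pop 3: in=000 → 101 (no change)
  #5 pop 4: in=011 → 010 (was 000); enqueue [2,3]
  #6 pop 5: in=011 → 011 (was 000); enqueue []
  #7 pop 6: in=111 → 111 (was 000); enqueue []
  #8 pop 0: in=011 → 011 (no change)
  #9 pop 2: in=111 → 111 (no change)
  #10 pop 3: in=011 → 111 (was 101); enqueue [2,6]
  #11 pop 2: in=111 → 111 (no change)
  #12 pop 6: in=111 → 111 (no change)

Fixpoint:
  val[0] = 011
  val[1] = 011
  val[2] = 111
  val[3] = 111
  val[4] = 010
  val[5] = 011
  val[6] = 111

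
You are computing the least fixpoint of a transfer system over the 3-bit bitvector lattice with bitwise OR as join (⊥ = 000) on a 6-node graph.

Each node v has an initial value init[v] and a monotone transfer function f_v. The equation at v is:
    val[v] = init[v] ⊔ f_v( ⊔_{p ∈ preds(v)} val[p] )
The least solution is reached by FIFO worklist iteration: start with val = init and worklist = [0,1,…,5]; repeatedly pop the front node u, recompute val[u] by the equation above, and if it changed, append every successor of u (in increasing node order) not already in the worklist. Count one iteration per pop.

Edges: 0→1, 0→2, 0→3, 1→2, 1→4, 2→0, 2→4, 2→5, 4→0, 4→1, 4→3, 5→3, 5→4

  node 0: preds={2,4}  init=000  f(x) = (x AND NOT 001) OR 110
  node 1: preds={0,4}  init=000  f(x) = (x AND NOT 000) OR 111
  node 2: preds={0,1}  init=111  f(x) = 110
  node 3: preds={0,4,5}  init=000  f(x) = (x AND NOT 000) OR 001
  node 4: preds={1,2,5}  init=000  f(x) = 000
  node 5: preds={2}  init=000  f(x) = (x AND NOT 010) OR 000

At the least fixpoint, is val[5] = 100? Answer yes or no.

Trace (8 dequeues):
  [1] u=0 | in 111 | out 110 | prev 000 | push {}
  [2] u=1 | in 110 | out 111 | prev 000 | push {}
  [3] u=2 | in 111 | out 111 | ==
  [4] u=3 | in 110 | out 111 | prev 000 | push {}
  [5] u=4 | in 111 | out 000 | ==
  [6] u=5 | in 111 | out 101 | prev 000 | push {3,4}
  [7] u=3 | in 111 | out 111 | ==
  [8] u=4 | in 111 | out 000 | ==

Converged values:
  [0] 110
  [1] 111
  [2] 111
  [3] 111
  [4] 000
  [5] 101

no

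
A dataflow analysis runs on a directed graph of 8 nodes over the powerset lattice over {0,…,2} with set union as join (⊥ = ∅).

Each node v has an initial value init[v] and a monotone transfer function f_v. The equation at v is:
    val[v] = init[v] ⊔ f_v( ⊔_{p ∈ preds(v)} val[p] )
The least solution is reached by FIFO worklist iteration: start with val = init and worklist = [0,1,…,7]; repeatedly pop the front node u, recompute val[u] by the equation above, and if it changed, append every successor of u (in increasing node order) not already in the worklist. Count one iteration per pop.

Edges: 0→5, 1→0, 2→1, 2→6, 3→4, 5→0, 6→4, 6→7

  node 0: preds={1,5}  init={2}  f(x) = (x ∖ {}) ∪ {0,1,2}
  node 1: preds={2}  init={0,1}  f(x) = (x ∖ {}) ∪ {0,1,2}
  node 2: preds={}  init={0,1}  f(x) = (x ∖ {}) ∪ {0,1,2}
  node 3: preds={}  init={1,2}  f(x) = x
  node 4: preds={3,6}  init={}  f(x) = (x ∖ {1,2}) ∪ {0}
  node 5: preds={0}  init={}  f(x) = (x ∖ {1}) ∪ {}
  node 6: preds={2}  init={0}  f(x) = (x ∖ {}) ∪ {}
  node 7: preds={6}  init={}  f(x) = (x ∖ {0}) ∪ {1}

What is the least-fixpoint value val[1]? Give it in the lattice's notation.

Trace (11 dequeues):
  [1] u=0 | in {0,1} | out {0,1,2} | prev {2} | push {}
  [2] u=1 | in {0,1} | out {0,1,2} | prev {0,1} | push {0}
  [3] u=2 | in {} | out {0,1,2} | prev {0,1} | push {1}
  [4] u=3 | in {} | out {1,2} | ==
  [5] u=4 | in {0,1,2} | out {0} | prev {} | push {}
  [6] u=5 | in {0,1,2} | out {0,2} | prev {} | push {}
  [7] u=6 | in {0,1,2} | out {0,1,2} | prev {0} | push {4}
  [8] u=7 | in {0,1,2} | out {1,2} | prev {} | push {}
  [9] u=0 | in {0,1,2} | out {0,1,2} | ==
  [10] u=1 | in {0,1,2} | out {0,1,2} | ==
  [11] u=4 | in {0,1,2} | out {0} | ==

Converged values:
  [0] {0,1,2}
  [1] {0,1,2}
  [2] {0,1,2}
  [3] {1,2}
  [4] {0}
  [5] {0,2}
  [6] {0,1,2}
  [7] {1,2}

{0,1,2}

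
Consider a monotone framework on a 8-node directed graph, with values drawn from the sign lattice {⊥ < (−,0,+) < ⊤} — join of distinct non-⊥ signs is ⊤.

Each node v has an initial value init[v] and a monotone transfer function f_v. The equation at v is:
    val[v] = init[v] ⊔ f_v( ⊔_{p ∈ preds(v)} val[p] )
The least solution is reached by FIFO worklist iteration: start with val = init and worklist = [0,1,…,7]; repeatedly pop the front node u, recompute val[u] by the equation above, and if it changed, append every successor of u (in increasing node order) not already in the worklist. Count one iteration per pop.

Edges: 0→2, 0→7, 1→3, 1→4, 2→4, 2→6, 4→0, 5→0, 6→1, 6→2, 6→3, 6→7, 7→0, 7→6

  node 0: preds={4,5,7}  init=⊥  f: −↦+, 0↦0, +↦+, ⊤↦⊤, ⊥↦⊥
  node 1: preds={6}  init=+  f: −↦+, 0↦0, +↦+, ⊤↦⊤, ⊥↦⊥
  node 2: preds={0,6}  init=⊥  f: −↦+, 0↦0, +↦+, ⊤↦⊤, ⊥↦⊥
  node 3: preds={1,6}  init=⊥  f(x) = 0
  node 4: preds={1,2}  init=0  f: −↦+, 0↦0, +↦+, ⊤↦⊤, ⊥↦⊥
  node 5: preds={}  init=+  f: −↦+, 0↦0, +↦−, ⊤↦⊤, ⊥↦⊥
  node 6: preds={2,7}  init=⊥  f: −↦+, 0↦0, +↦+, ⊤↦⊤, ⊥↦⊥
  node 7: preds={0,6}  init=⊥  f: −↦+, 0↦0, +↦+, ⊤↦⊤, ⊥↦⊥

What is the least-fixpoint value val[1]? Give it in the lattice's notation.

⊤

Worklist (14 pops):
  #1 pop 0: in=⊤ → ⊤ (was ⊥); enqueue []
  #2 pop 1: in=⊥ → + (no change)
  #3 pop 2: in=⊤ → ⊤ (was ⊥); enqueue []
  #4 pop 3: in=+ → 0 (was ⊥); enqueue []
  #5 pop 4: in=⊤ → ⊤ (was 0); enqueue [0]
  #6 pop 5: in=⊥ → + (no change)
  #7 pop 6: in=⊤ → ⊤ (was ⊥); enqueue [1,2,3]
  #8 pop 7: in=⊤ → ⊤ (was ⊥); enqueue [6]
  #9 pop 0: in=⊤ → ⊤ (no change)
  #10 pop 1: in=⊤ → ⊤ (was +); enqueue [4]
  #11 pop 2: in=⊤ → ⊤ (no change)
  #12 pop 3: in=⊤ → 0 (no change)
  #13 pop 6: in=⊤ → ⊤ (no change)
  #14 pop 4: in=⊤ → ⊤ (no change)

Fixpoint:
  val[0] = ⊤
  val[1] = ⊤
  val[2] = ⊤
  val[3] = 0
  val[4] = ⊤
  val[5] = +
  val[6] = ⊤
  val[7] = ⊤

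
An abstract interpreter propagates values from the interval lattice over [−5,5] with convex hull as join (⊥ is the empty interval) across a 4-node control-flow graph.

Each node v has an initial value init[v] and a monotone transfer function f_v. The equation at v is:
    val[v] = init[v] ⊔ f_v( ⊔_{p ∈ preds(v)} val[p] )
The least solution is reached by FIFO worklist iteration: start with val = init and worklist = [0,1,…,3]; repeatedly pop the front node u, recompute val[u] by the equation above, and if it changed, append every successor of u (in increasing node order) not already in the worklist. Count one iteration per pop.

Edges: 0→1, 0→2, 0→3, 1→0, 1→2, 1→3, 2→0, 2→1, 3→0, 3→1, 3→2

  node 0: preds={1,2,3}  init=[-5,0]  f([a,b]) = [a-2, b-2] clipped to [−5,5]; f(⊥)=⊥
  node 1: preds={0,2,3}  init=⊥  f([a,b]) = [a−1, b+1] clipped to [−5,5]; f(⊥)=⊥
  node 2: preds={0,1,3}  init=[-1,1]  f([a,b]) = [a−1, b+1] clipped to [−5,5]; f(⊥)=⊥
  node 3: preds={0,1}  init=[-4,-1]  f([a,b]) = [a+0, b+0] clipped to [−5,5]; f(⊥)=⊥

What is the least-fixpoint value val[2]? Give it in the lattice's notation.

Iteration log — 15 steps:
  step 1. node 0  ⊔preds=[-4,1]  new=[-5,0]  stable
  step 2. node 1  ⊔preds=[-5,1]  new=[-5,2]  old=⊥  +wl: 0
  step 3. node 2  ⊔preds=[-5,2]  new=[-5,3]  old=[-1,1]  +wl: 1
  step 4. node 3  ⊔preds=[-5,2]  new=[-5,2]  old=[-4,-1]  +wl: 2
  step 5. node 0  ⊔preds=[-5,3]  new=[-5,1]  old=[-5,0]  +wl: 3
  step 6. node 1  ⊔preds=[-5,3]  new=[-5,4]  old=[-5,2]  +wl: 0
  step 7. node 2  ⊔preds=[-5,4]  new=[-5,5]  old=[-5,3]  +wl: 1
  step 8. node 3  ⊔preds=[-5,4]  new=[-5,4]  old=[-5,2]  +wl: 2
  step 9. node 0  ⊔preds=[-5,5]  new=[-5,3]  old=[-5,1]  +wl: 3
  step 10. node 1  ⊔preds=[-5,5]  new=[-5,5]  old=[-5,4]  +wl: 0
  step 11. node 2  ⊔preds=[-5,5]  new=[-5,5]  stable
  step 12. node 3  ⊔preds=[-5,5]  new=[-5,5]  old=[-5,4]  +wl: 1,2
  step 13. node 0  ⊔preds=[-5,5]  new=[-5,3]  stable
  step 14. node 1  ⊔preds=[-5,5]  new=[-5,5]  stable
  step 15. node 2  ⊔preds=[-5,5]  new=[-5,5]  stable

Least fixpoint reached:
  node 0: [-5,3]
  node 1: [-5,5]
  node 2: [-5,5]
  node 3: [-5,5]

[-5,5]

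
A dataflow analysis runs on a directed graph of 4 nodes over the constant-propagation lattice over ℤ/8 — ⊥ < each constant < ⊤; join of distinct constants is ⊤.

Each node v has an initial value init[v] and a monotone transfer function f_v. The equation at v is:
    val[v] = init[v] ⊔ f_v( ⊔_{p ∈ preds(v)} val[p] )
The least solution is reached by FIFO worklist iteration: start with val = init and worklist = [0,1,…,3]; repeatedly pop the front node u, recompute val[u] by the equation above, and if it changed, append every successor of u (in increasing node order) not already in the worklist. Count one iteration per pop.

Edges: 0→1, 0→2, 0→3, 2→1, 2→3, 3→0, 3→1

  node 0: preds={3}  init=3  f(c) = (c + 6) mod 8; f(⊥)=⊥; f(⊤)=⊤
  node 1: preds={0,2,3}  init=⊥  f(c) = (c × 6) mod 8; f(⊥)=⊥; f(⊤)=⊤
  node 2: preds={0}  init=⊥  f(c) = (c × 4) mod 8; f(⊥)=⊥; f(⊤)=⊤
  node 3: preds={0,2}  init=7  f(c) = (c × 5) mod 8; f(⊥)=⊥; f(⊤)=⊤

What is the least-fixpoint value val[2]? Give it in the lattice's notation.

⊤

Iteration log — 6 steps:
  step 1. node 0  ⊔preds=7  new=⊤  old=3  +wl: 
  step 2. node 1  ⊔preds=⊤  new=⊤  old=⊥  +wl: 
  step 3. node 2  ⊔preds=⊤  new=⊤  old=⊥  +wl: 1
  step 4. node 3  ⊔preds=⊤  new=⊤  old=7  +wl: 0
  step 5. node 1  ⊔preds=⊤  new=⊤  stable
  step 6. node 0  ⊔preds=⊤  new=⊤  stable

Least fixpoint reached:
  node 0: ⊤
  node 1: ⊤
  node 2: ⊤
  node 3: ⊤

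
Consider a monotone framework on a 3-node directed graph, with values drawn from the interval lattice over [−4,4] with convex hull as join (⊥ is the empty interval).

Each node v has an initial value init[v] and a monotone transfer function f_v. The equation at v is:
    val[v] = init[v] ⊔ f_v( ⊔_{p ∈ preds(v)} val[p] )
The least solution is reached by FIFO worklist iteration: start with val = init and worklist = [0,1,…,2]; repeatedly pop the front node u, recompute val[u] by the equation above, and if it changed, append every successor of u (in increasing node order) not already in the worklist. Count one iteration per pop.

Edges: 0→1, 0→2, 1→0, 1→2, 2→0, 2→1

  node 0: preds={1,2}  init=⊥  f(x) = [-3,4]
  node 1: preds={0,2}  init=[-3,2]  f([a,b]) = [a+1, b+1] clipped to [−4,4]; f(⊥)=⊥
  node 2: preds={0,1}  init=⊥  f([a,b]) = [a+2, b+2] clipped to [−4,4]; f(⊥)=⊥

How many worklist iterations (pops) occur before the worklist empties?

5

Worklist (5 pops):
  #1 pop 0: in=[-3,2] → [-3,4] (was ⊥); enqueue []
  #2 pop 1: in=[-3,4] → [-3,4] (was [-3,2]); enqueue [0]
  #3 pop 2: in=[-3,4] → [-1,4] (was ⊥); enqueue [1]
  #4 pop 0: in=[-3,4] → [-3,4] (no change)
  #5 pop 1: in=[-3,4] → [-3,4] (no change)

Fixpoint:
  val[0] = [-3,4]
  val[1] = [-3,4]
  val[2] = [-1,4]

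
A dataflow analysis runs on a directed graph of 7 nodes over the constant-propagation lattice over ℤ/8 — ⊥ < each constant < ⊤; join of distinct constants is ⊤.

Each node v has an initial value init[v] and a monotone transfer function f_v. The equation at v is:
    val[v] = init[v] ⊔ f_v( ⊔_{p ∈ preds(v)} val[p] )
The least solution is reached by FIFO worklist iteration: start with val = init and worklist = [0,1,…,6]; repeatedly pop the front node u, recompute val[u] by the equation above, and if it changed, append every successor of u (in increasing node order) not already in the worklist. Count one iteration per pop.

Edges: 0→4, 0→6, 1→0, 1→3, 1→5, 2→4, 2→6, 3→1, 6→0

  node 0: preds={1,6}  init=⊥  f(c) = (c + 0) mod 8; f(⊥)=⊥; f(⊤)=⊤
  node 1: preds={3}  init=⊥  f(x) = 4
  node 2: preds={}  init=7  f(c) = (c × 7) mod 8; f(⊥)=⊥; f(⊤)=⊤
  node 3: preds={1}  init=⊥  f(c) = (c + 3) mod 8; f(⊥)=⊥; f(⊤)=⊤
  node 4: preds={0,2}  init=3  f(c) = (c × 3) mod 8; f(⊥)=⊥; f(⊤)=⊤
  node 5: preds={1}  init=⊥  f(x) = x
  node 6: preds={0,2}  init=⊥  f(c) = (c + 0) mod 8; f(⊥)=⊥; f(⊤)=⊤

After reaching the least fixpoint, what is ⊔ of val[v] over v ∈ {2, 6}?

Trace (12 dequeues):
  [1] u=0 | in ⊥ | out ⊥ | ==
  [2] u=1 | in ⊥ | out 4 | prev ⊥ | push {0}
  [3] u=2 | in ⊥ | out 7 | ==
  [4] u=3 | in 4 | out 7 | prev ⊥ | push {1}
  [5] u=4 | in 7 | out ⊤ | prev 3 | push {}
  [6] u=5 | in 4 | out 4 | prev ⊥ | push {}
  [7] u=6 | in 7 | out 7 | prev ⊥ | push {}
  [8] u=0 | in ⊤ | out ⊤ | prev ⊥ | push {4,6}
  [9] u=1 | in 7 | out 4 | ==
  [10] u=4 | in ⊤ | out ⊤ | ==
  [11] u=6 | in ⊤ | out ⊤ | prev 7 | push {0}
  [12] u=0 | in ⊤ | out ⊤ | ==

Converged values:
  [0] ⊤
  [1] 4
  [2] 7
  [3] 7
  [4] ⊤
  [5] 4
  [6] ⊤

⊤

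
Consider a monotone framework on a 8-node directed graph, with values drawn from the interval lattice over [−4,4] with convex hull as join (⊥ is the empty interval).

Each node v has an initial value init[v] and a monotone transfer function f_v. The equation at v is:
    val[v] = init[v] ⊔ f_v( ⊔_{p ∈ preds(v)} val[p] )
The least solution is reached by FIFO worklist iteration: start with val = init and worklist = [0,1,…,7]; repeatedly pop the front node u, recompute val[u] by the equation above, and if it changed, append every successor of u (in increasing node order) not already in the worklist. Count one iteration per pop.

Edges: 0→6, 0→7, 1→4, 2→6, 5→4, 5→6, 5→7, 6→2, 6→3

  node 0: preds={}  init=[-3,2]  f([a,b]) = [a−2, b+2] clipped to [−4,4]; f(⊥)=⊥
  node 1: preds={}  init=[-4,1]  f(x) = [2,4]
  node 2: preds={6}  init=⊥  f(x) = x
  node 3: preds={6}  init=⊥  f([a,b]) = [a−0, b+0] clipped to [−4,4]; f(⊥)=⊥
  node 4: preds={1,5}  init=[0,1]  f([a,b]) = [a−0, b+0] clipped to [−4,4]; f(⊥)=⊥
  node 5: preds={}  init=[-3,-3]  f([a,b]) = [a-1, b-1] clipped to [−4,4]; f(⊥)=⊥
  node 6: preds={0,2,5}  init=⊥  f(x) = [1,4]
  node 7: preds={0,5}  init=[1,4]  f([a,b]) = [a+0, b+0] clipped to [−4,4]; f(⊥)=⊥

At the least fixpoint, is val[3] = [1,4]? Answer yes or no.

Iteration log — 11 steps:
  step 1. node 0  ⊔preds=⊥  new=[-3,2]  stable
  step 2. node 1  ⊔preds=⊥  new=[-4,4]  old=[-4,1]  +wl: 
  step 3. node 2  ⊔preds=⊥  new=⊥  stable
  step 4. node 3  ⊔preds=⊥  new=⊥  stable
  step 5. node 4  ⊔preds=[-4,4]  new=[-4,4]  old=[0,1]  +wl: 
  step 6. node 5  ⊔preds=⊥  new=[-3,-3]  stable
  step 7. node 6  ⊔preds=[-3,2]  new=[1,4]  old=⊥  +wl: 2,3
  step 8. node 7  ⊔preds=[-3,2]  new=[-3,4]  old=[1,4]  +wl: 
  step 9. node 2  ⊔preds=[1,4]  new=[1,4]  old=⊥  +wl: 6
  step 10. node 3  ⊔preds=[1,4]  new=[1,4]  old=⊥  +wl: 
  step 11. node 6  ⊔preds=[-3,4]  new=[1,4]  stable

Least fixpoint reached:
  node 0: [-3,2]
  node 1: [-4,4]
  node 2: [1,4]
  node 3: [1,4]
  node 4: [-4,4]
  node 5: [-3,-3]
  node 6: [1,4]
  node 7: [-3,4]

yes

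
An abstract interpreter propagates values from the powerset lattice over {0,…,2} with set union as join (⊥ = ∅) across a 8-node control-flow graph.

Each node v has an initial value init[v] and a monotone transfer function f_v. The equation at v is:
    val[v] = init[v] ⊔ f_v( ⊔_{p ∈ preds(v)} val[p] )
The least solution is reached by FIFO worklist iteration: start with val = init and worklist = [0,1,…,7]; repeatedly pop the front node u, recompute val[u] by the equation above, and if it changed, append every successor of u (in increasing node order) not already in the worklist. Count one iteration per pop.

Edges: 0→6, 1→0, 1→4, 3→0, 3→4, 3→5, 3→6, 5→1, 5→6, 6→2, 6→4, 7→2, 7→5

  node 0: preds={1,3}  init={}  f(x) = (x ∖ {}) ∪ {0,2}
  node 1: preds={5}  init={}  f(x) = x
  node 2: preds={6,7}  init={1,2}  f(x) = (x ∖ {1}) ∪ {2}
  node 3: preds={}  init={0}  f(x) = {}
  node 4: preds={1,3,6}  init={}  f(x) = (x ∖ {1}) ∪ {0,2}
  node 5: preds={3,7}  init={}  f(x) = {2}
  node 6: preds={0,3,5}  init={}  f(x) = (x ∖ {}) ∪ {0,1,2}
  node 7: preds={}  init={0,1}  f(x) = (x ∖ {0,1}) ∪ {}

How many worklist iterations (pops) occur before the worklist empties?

Iteration log — 12 steps:
  step 1. node 0  ⊔preds={0}  new={0,2}  old={}  +wl: 
  step 2. node 1  ⊔preds={}  new={}  stable
  step 3. node 2  ⊔preds={0,1}  new={0,1,2}  old={1,2}  +wl: 
  step 4. node 3  ⊔preds={}  new={0}  stable
  step 5. node 4  ⊔preds={0}  new={0,2}  old={}  +wl: 
  step 6. node 5  ⊔preds={0,1}  new={2}  old={}  +wl: 1
  step 7. node 6  ⊔preds={0,2}  new={0,1,2}  old={}  +wl: 2,4
  step 8. node 7  ⊔preds={}  new={0,1}  stable
  step 9. node 1  ⊔preds={2}  new={2}  old={}  +wl: 0
  step 10. node 2  ⊔preds={0,1,2}  new={0,1,2}  stable
  step 11. node 4  ⊔preds={0,1,2}  new={0,2}  stable
  step 12. node 0  ⊔preds={0,2}  new={0,2}  stable

Least fixpoint reached:
  node 0: {0,2}
  node 1: {2}
  node 2: {0,1,2}
  node 3: {0}
  node 4: {0,2}
  node 5: {2}
  node 6: {0,1,2}
  node 7: {0,1}

12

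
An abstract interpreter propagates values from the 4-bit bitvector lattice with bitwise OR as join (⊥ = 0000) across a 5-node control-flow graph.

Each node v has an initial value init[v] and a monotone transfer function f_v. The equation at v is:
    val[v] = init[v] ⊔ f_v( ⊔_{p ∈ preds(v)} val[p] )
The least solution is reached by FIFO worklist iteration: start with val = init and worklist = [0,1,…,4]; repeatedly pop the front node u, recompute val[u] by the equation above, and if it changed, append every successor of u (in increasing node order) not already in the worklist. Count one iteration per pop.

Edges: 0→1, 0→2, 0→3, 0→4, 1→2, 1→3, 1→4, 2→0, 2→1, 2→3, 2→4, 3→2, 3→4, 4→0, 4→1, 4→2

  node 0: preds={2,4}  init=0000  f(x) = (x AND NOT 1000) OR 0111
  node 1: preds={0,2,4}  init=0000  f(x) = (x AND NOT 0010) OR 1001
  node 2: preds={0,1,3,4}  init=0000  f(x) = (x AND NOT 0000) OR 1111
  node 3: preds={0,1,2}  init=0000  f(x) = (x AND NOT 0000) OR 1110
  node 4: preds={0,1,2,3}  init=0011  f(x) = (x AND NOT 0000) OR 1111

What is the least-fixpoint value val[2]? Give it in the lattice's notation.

1111

Worklist (8 pops):
  #1 pop 0: in=0011 → 0111 (was 0000); enqueue []
  #2 pop 1: in=0111 → 1101 (was 0000); enqueue []
  #3 pop 2: in=1111 → 1111 (was 0000); enqueue [0,1]
  #4 pop 3: in=1111 → 1111 (was 0000); enqueue [2]
  #5 pop 4: in=1111 → 1111 (was 0011); enqueue []
  #6 pop 0: in=1111 → 0111 (no change)
  #7 pop 1: in=1111 → 1101 (no change)
  #8 pop 2: in=1111 → 1111 (no change)

Fixpoint:
  val[0] = 0111
  val[1] = 1101
  val[2] = 1111
  val[3] = 1111
  val[4] = 1111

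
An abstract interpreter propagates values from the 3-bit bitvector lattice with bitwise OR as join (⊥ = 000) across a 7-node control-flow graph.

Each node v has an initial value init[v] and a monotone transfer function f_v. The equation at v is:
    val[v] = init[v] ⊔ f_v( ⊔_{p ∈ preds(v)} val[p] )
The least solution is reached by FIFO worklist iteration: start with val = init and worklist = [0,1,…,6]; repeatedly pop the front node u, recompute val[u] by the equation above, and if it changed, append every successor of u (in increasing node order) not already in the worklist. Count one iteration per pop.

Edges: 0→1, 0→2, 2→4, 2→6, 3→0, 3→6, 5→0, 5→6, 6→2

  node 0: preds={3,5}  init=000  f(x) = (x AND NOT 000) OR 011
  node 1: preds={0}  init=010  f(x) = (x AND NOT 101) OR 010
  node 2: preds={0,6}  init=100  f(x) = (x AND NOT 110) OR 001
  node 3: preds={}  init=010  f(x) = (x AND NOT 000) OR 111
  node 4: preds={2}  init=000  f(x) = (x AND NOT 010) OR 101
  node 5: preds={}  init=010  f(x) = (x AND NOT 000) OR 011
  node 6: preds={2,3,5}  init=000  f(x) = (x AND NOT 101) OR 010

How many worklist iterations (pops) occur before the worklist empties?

10

Iteration log — 10 steps:
  step 1. node 0  ⊔preds=010  new=011  old=000  +wl: 
  step 2. node 1  ⊔preds=011  new=010  stable
  step 3. node 2  ⊔preds=011  new=101  old=100  +wl: 
  step 4. node 3  ⊔preds=000  new=111  old=010  +wl: 0
  step 5. node 4  ⊔preds=101  new=101  old=000  +wl: 
  step 6. node 5  ⊔preds=000  new=011  old=010  +wl: 
  step 7. node 6  ⊔preds=111  new=010  old=000  +wl: 2
  step 8. node 0  ⊔preds=111  new=111  old=011  +wl: 1
  step 9. node 2  ⊔preds=111  new=101  stable
  step 10. node 1  ⊔preds=111  new=010  stable

Least fixpoint reached:
  node 0: 111
  node 1: 010
  node 2: 101
  node 3: 111
  node 4: 101
  node 5: 011
  node 6: 010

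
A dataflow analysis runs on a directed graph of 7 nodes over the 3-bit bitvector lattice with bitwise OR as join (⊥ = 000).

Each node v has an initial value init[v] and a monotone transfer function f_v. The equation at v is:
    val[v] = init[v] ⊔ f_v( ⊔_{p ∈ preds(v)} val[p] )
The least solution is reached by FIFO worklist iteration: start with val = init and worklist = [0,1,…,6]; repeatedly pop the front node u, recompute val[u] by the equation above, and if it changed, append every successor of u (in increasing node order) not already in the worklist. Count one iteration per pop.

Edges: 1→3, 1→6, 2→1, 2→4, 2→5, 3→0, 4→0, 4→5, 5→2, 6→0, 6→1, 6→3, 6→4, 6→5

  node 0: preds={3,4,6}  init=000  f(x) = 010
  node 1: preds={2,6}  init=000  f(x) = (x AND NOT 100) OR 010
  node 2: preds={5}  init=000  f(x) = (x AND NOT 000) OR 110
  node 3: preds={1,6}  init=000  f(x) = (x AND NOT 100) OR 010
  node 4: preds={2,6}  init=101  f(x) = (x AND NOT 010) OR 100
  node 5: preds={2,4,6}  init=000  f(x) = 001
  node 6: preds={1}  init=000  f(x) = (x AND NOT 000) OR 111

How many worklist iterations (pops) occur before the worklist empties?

16

Iteration log — 16 steps:
  step 1. node 0  ⊔preds=101  new=010  old=000  +wl: 
  step 2. node 1  ⊔preds=000  new=010  old=000  +wl: 
  step 3. node 2  ⊔preds=000  new=110  old=000  +wl: 1
  step 4. node 3  ⊔preds=010  new=010  old=000  +wl: 0
  step 5. node 4  ⊔preds=110  new=101  stable
  step 6. node 5  ⊔preds=111  new=001  old=000  +wl: 2
  step 7. node 6  ⊔preds=010  new=111  old=000  +wl: 3,4,5
  step 8. node 1  ⊔preds=111  new=011  old=010  +wl: 6
  step 9. node 0  ⊔preds=111  new=010  stable
  step 10. node 2  ⊔preds=001  new=111  old=110  +wl: 1
  step 11. node 3  ⊔preds=111  new=011  old=010  +wl: 0
  step 12. node 4  ⊔preds=111  new=101  stable
  step 13. node 5  ⊔preds=111  new=001  stable
  step 14. node 6  ⊔preds=011  new=111  stable
  step 15. node 1  ⊔preds=111  new=011  stable
  step 16. node 0  ⊔preds=111  new=010  stable

Least fixpoint reached:
  node 0: 010
  node 1: 011
  node 2: 111
  node 3: 011
  node 4: 101
  node 5: 001
  node 6: 111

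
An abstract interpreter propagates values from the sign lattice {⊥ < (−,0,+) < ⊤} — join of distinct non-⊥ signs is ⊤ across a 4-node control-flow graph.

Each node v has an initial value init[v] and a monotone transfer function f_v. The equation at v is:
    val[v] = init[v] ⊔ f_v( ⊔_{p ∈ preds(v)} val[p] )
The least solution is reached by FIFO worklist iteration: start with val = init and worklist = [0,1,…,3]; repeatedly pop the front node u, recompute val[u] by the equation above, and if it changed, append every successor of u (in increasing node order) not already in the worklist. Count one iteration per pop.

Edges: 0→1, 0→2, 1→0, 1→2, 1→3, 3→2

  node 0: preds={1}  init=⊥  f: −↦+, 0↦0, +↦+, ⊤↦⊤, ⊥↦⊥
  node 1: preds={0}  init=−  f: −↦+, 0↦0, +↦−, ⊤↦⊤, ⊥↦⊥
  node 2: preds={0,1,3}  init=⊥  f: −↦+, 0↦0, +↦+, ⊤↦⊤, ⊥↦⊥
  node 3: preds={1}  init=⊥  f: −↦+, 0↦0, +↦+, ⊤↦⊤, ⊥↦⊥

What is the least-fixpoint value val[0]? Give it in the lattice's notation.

+

Trace (5 dequeues):
  [1] u=0 | in − | out + | prev ⊥ | push {}
  [2] u=1 | in + | out − | ==
  [3] u=2 | in ⊤ | out ⊤ | prev ⊥ | push {}
  [4] u=3 | in − | out + | prev ⊥ | push {2}
  [5] u=2 | in ⊤ | out ⊤ | ==

Converged values:
  [0] +
  [1] −
  [2] ⊤
  [3] +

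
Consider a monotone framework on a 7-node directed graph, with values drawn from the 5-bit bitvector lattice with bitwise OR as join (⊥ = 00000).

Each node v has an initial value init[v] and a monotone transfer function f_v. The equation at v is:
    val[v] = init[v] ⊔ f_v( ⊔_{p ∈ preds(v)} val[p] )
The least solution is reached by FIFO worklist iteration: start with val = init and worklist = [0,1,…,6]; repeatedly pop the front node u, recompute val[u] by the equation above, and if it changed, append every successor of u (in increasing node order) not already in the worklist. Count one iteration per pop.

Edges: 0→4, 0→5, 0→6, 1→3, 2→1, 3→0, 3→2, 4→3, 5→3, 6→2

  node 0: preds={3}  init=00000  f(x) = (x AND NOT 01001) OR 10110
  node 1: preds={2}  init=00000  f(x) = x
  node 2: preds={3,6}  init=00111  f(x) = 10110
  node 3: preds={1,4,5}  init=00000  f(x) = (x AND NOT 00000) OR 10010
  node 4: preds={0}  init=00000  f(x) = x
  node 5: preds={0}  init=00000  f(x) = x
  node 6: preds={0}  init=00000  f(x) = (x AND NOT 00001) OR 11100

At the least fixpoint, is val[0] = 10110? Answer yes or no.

Trace (11 dequeues):
  [1] u=0 | in 00000 | out 10110 | prev 00000 | push {}
  [2] u=1 | in 00111 | out 00111 | prev 00000 | push {}
  [3] u=2 | in 00000 | out 10111 | prev 00111 | push {1}
  [4] u=3 | in 00111 | out 10111 | prev 00000 | push {0,2}
  [5] u=4 | in 10110 | out 10110 | prev 00000 | push {3}
  [6] u=5 | in 10110 | out 10110 | prev 00000 | push {}
  [7] u=6 | in 10110 | out 11110 | prev 00000 | push {}
  [8] u=1 | in 10111 | out 10111 | prev 00111 | push {}
  [9] u=0 | in 10111 | out 10110 | ==
  [10] u=2 | in 11111 | out 10111 | ==
  [11] u=3 | in 10111 | out 10111 | ==

Converged values:
  [0] 10110
  [1] 10111
  [2] 10111
  [3] 10111
  [4] 10110
  [5] 10110
  [6] 11110

yes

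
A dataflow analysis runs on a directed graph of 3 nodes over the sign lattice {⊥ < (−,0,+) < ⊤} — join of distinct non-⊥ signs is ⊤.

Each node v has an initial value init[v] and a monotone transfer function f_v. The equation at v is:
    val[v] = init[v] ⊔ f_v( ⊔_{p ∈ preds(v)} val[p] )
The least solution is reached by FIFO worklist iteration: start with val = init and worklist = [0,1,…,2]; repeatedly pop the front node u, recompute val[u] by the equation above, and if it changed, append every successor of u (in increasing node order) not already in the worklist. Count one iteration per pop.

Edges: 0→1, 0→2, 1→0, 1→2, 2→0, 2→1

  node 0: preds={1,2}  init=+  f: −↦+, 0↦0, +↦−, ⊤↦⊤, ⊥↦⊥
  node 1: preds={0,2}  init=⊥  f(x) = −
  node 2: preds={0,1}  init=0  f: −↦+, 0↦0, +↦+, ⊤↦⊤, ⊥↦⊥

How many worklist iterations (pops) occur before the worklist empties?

5

Iteration log — 5 steps:
  step 1. node 0  ⊔preds=0  new=⊤  old=+  +wl: 
  step 2. node 1  ⊔preds=⊤  new=−  old=⊥  +wl: 0
  step 3. node 2  ⊔preds=⊤  new=⊤  old=0  +wl: 1
  step 4. node 0  ⊔preds=⊤  new=⊤  stable
  step 5. node 1  ⊔preds=⊤  new=−  stable

Least fixpoint reached:
  node 0: ⊤
  node 1: −
  node 2: ⊤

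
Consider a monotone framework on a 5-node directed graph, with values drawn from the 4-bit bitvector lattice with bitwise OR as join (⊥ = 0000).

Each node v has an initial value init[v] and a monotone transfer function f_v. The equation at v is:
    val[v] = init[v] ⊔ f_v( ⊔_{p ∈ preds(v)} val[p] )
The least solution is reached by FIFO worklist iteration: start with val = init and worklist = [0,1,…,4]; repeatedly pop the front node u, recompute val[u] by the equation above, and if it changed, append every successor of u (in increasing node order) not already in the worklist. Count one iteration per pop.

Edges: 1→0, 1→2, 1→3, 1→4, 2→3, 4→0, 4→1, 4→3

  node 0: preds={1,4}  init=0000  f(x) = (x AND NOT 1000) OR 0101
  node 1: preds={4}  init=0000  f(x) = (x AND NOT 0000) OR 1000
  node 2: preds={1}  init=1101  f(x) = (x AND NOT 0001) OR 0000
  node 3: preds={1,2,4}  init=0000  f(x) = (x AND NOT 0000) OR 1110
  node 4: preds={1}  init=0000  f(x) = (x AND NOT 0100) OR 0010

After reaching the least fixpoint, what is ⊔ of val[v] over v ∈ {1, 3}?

Trace (12 dequeues):
  [1] u=0 | in 0000 | out 0101 | prev 0000 | push {}
  [2] u=1 | in 0000 | out 1000 | prev 0000 | push {0}
  [3] u=2 | in 1000 | out 1101 | ==
  [4] u=3 | in 1101 | out 1111 | prev 0000 | push {}
  [5] u=4 | in 1000 | out 1010 | prev 0000 | push {1,3}
  [6] u=0 | in 1010 | out 0111 | prev 0101 | push {}
  [7] u=1 | in 1010 | out 1010 | prev 1000 | push {0,2,4}
  [8] u=3 | in 1111 | out 1111 | ==
  [9] u=0 | in 1010 | out 0111 | ==
  [10] u=2 | in 1010 | out 1111 | prev 1101 | push {3}
  [11] u=4 | in 1010 | out 1010 | ==
  [12] u=3 | in 1111 | out 1111 | ==

Converged values:
  [0] 0111
  [1] 1010
  [2] 1111
  [3] 1111
  [4] 1010

1111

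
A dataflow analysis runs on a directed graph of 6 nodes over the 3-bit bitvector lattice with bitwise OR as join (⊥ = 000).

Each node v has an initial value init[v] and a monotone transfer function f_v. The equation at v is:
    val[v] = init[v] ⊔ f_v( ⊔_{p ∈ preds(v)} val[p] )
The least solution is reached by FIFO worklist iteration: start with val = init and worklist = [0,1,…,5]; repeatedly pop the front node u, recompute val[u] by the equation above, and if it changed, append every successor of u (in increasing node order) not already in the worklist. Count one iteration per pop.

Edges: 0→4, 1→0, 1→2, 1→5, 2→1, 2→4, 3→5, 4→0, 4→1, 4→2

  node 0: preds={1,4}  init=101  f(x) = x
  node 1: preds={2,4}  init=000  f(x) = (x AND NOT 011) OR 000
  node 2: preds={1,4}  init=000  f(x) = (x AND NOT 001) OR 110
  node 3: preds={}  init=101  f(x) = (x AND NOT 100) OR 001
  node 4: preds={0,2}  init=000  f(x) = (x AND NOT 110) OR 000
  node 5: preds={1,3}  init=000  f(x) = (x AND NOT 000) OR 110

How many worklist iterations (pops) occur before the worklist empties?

Trace (10 dequeues):
  [1] u=0 | in 000 | out 101 | ==
  [2] u=1 | in 000 | out 000 | ==
  [3] u=2 | in 000 | out 110 | prev 000 | push {1}
  [4] u=3 | in 000 | out 101 | ==
  [5] u=4 | in 111 | out 001 | prev 000 | push {0,2}
  [6] u=5 | in 101 | out 111 | prev 000 | push {}
  [7] u=1 | in 111 | out 100 | prev 000 | push {5}
  [8] u=0 | in 101 | out 101 | ==
  [9] u=2 | in 101 | out 110 | ==
  [10] u=5 | in 101 | out 111 | ==

Converged values:
  [0] 101
  [1] 100
  [2] 110
  [3] 101
  [4] 001
  [5] 111

10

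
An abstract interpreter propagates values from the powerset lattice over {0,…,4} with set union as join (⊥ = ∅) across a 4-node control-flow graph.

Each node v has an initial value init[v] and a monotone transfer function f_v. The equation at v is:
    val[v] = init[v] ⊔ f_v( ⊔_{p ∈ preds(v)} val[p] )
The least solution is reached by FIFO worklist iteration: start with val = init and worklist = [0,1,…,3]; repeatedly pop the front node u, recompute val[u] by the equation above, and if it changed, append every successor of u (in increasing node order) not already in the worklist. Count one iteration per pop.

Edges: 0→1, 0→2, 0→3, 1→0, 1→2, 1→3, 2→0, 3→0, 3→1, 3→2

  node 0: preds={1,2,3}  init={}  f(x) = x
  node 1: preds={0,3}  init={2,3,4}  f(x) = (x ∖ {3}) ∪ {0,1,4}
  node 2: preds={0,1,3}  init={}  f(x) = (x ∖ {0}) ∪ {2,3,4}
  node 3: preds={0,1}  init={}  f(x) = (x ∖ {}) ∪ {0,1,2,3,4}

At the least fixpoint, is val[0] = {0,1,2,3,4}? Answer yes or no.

yes

Trace (8 dequeues):
  [1] u=0 | in {2,3,4} | out {2,3,4} | prev {} | push {}
  [2] u=1 | in {2,3,4} | out {0,1,2,3,4} | prev {2,3,4} | push {0}
  [3] u=2 | in {0,1,2,3,4} | out {1,2,3,4} | prev {} | push {}
  [4] u=3 | in {0,1,2,3,4} | out {0,1,2,3,4} | prev {} | push {1,2}
  [5] u=0 | in {0,1,2,3,4} | out {0,1,2,3,4} | prev {2,3,4} | push {3}
  [6] u=1 | in {0,1,2,3,4} | out {0,1,2,3,4} | ==
  [7] u=2 | in {0,1,2,3,4} | out {1,2,3,4} | ==
  [8] u=3 | in {0,1,2,3,4} | out {0,1,2,3,4} | ==

Converged values:
  [0] {0,1,2,3,4}
  [1] {0,1,2,3,4}
  [2] {1,2,3,4}
  [3] {0,1,2,3,4}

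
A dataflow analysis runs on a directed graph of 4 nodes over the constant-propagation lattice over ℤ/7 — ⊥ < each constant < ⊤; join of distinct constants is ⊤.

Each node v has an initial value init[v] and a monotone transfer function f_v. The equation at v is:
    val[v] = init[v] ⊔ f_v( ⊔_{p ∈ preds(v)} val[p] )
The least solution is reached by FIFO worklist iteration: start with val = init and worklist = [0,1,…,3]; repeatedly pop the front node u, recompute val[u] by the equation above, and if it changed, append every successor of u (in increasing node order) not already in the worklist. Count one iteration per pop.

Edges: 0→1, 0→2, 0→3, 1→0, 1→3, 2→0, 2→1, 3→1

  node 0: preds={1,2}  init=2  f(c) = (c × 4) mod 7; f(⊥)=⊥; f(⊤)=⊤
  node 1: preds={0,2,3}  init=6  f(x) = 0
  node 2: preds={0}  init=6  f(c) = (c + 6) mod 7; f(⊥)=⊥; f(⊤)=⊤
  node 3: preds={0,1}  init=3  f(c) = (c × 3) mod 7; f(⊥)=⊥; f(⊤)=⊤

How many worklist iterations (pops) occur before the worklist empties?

Iteration log — 6 steps:
  step 1. node 0  ⊔preds=6  new=⊤  old=2  +wl: 
  step 2. node 1  ⊔preds=⊤  new=⊤  old=6  +wl: 0
  step 3. node 2  ⊔preds=⊤  new=⊤  old=6  +wl: 1
  step 4. node 3  ⊔preds=⊤  new=⊤  old=3  +wl: 
  step 5. node 0  ⊔preds=⊤  new=⊤  stable
  step 6. node 1  ⊔preds=⊤  new=⊤  stable

Least fixpoint reached:
  node 0: ⊤
  node 1: ⊤
  node 2: ⊤
  node 3: ⊤

6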